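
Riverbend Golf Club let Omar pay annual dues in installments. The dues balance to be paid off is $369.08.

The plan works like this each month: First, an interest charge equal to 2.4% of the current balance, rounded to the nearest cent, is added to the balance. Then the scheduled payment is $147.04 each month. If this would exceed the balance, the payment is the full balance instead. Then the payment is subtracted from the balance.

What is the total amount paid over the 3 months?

Month 1: $369.08 +$8.86 interest = $377.94; pay $147.04 → $230.90
Month 2: $230.90 +$5.54 interest = $236.44; pay $147.04 → $89.40
Month 3: $89.40 +$2.15 interest = $91.55; pay $91.55 → $0.00
Total paid: $385.63

$385.63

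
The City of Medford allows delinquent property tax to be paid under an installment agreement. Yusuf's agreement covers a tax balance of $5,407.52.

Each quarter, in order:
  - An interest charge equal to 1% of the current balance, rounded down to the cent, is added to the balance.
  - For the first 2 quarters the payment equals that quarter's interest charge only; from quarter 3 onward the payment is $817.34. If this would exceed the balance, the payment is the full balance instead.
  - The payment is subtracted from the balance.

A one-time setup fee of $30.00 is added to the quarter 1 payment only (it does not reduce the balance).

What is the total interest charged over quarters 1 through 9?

Quarter 1: opening $5,407.52; interest $54.07 → $5,461.59; payment $54.07 (+ $30.00 fee); balance $5,407.52
Quarter 2: opening $5,407.52; interest $54.07 → $5,461.59; payment $54.07; balance $5,407.52
Quarter 3: opening $5,407.52; interest $54.07 → $5,461.59; payment $817.34; balance $4,644.25
Quarter 4: opening $4,644.25; interest $46.44 → $4,690.69; payment $817.34; balance $3,873.35
Quarter 5: opening $3,873.35; interest $38.73 → $3,912.08; payment $817.34; balance $3,094.74
Quarter 6: opening $3,094.74; interest $30.94 → $3,125.68; payment $817.34; balance $2,308.34
Quarter 7: opening $2,308.34; interest $23.08 → $2,331.42; payment $817.34; balance $1,514.08
Quarter 8: opening $1,514.08; interest $15.14 → $1,529.22; payment $817.34; balance $711.88
Quarter 9: opening $711.88; interest $7.11 → $718.99; payment $718.99; balance $0.00
Total interest: $54.07 + $54.07 + $54.07 + $46.44 + $38.73 + $30.94 + $23.08 + $15.14 + $7.11 = $323.65

$323.65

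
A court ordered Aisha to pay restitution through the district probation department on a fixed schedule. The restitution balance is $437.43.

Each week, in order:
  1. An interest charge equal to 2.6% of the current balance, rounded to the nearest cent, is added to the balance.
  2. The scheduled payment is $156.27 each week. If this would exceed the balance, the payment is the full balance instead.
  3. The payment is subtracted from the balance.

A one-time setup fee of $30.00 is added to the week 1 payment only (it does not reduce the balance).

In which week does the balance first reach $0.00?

Week 1: opening $437.43; interest $11.37 → $448.80; payment $156.27 (+ $30.00 fee); balance $292.53
Week 2: opening $292.53; interest $7.61 → $300.14; payment $156.27; balance $143.87
Week 3: opening $143.87; interest $3.74 → $147.61; payment $147.61; balance $0.00
Balance reaches $0.00 in week 3.

3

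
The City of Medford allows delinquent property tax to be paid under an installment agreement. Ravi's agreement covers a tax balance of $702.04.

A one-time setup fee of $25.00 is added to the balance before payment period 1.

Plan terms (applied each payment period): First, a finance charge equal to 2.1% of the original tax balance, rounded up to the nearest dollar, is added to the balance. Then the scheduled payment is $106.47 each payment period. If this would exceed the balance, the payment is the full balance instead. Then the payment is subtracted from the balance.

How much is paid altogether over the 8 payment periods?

# | Opening | Interest | Payment | End bal
1 | $727.04 | $15.00 | $106.47 | $635.57
2 | $635.57 | $15.00 | $106.47 | $544.10
3 | $544.10 | $15.00 | $106.47 | $452.63
4 | $452.63 | $15.00 | $106.47 | $361.16
5 | $361.16 | $15.00 | $106.47 | $269.69
6 | $269.69 | $15.00 | $106.47 | $178.22
7 | $178.22 | $15.00 | $106.47 | $86.75
8 | $86.75 | $15.00 | $101.75 | $0.00
Total paid: $847.04

$847.04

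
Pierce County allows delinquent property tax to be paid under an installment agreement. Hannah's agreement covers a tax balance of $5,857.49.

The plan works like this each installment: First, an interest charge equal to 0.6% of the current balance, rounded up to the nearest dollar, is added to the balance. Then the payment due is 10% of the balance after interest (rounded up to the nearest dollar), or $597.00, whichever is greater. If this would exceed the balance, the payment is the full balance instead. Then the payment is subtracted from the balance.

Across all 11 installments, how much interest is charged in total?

$204.00

Installment 1: $5,857.49 +$36.00 interest = $5,893.49; pay $597.00 → $5,296.49
Installment 2: $5,296.49 +$32.00 interest = $5,328.49; pay $597.00 → $4,731.49
Installment 3: $4,731.49 +$29.00 interest = $4,760.49; pay $597.00 → $4,163.49
Installment 4: $4,163.49 +$25.00 interest = $4,188.49; pay $597.00 → $3,591.49
Installment 5: $3,591.49 +$22.00 interest = $3,613.49; pay $597.00 → $3,016.49
Installment 6: $3,016.49 +$19.00 interest = $3,035.49; pay $597.00 → $2,438.49
Installment 7: $2,438.49 +$15.00 interest = $2,453.49; pay $597.00 → $1,856.49
Installment 8: $1,856.49 +$12.00 interest = $1,868.49; pay $597.00 → $1,271.49
Installment 9: $1,271.49 +$8.00 interest = $1,279.49; pay $597.00 → $682.49
Installment 10: $682.49 +$5.00 interest = $687.49; pay $597.00 → $90.49
Installment 11: $90.49 +$1.00 interest = $91.49; pay $91.49 → $0.00
Total interest: $36.00 + $32.00 + $29.00 + $25.00 + $22.00 + $19.00 + $15.00 + $12.00 + $8.00 + $5.00 + $1.00 = $204.00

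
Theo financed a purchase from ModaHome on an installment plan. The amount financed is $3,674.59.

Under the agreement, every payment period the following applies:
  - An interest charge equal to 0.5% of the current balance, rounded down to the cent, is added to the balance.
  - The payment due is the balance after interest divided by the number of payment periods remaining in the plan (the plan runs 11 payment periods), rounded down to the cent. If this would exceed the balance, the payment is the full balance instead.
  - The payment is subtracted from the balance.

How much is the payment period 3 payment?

Payment period 1: opening $3,674.59; interest $18.37 → $3,692.96; payment $335.72; balance $3,357.24
Payment period 2: opening $3,357.24; interest $16.78 → $3,374.02; payment $337.40; balance $3,036.62
Payment period 3: opening $3,036.62; interest $15.18 → $3,051.80; payment $339.08; balance $2,712.72

$339.08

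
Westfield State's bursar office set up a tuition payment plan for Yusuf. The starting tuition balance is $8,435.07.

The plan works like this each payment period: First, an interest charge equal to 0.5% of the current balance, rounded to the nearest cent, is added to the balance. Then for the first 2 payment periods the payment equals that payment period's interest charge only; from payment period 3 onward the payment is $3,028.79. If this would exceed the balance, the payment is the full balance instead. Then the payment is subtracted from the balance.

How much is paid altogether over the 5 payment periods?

$8,601.08

Payment period 1: opening $8,435.07; interest $42.18 → $8,477.25; payment $42.18; balance $8,435.07
Payment period 2: opening $8,435.07; interest $42.18 → $8,477.25; payment $42.18; balance $8,435.07
Payment period 3: opening $8,435.07; interest $42.18 → $8,477.25; payment $3,028.79; balance $5,448.46
Payment period 4: opening $5,448.46; interest $27.24 → $5,475.70; payment $3,028.79; balance $2,446.91
Payment period 5: opening $2,446.91; interest $12.23 → $2,459.14; payment $2,459.14; balance $0.00
Total paid: $8,601.08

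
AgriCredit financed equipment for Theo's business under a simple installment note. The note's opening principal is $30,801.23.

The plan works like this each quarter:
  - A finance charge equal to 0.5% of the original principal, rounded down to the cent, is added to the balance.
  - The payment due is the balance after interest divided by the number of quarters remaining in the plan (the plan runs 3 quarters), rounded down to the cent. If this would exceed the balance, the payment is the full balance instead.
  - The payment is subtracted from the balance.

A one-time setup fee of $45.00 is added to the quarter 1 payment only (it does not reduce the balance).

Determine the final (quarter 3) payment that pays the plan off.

$10,549.41

# | Opening | Interest | Payment | Fee | End bal
1 | $30,801.23 | $154.00 | $10,318.41 | $45.00 | $20,636.82
2 | $20,636.82 | $154.00 | $10,395.41 | — | $10,395.41
3 | $10,395.41 | $154.00 | $10,549.41 | — | $0.00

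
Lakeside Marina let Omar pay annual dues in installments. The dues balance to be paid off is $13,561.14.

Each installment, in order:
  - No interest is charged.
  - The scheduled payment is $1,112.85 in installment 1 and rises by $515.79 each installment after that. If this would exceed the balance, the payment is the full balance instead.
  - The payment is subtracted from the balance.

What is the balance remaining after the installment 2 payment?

# | Opening | Payment | End bal
1 | $13,561.14 | $1,112.85 | $12,448.29
2 | $12,448.29 | $1,628.64 | $10,819.65

$10,819.65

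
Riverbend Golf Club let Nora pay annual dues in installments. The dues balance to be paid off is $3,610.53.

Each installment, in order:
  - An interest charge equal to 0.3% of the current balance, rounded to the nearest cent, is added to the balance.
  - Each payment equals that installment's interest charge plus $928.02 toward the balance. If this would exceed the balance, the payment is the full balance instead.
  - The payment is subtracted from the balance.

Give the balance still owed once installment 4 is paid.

Installment 1: $3,610.53 +$10.83 interest = $3,621.36; pay $938.85 → $2,682.51
Installment 2: $2,682.51 +$8.05 interest = $2,690.56; pay $936.07 → $1,754.49
Installment 3: $1,754.49 +$5.26 interest = $1,759.75; pay $933.28 → $826.47
Installment 4: $826.47 +$2.48 interest = $828.95; pay $828.95 → $0.00

$0.00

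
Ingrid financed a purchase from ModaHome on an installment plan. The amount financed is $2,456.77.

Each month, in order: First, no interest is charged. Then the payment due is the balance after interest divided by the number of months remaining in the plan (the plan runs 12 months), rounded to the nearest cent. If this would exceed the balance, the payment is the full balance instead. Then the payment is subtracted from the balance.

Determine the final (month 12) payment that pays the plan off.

Month 1: $2,456.77 − $204.73 → $2,252.04
Month 2: $2,252.04 − $204.73 → $2,047.31
Month 3: $2,047.31 − $204.73 → $1,842.58
Month 4: $1,842.58 − $204.73 → $1,637.85
Month 5: $1,637.85 − $204.73 → $1,433.12
Month 6: $1,433.12 − $204.73 → $1,228.39
Month 7: $1,228.39 − $204.73 → $1,023.66
Month 8: $1,023.66 − $204.73 → $818.93
Month 9: $818.93 − $204.73 → $614.20
Month 10: $614.20 − $204.73 → $409.47
Month 11: $409.47 − $204.74 → $204.73
Month 12: $204.73 − $204.73 → $0.00

$204.73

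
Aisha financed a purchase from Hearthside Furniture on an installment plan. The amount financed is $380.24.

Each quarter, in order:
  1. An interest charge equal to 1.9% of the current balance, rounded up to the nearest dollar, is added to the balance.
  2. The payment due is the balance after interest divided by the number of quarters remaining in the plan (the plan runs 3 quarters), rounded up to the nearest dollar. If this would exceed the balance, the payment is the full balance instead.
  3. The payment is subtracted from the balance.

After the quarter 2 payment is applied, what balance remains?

# | Opening | Interest | Payment | End bal
1 | $380.24 | $8.00 | $130.00 | $258.24
2 | $258.24 | $5.00 | $132.00 | $131.24

$131.24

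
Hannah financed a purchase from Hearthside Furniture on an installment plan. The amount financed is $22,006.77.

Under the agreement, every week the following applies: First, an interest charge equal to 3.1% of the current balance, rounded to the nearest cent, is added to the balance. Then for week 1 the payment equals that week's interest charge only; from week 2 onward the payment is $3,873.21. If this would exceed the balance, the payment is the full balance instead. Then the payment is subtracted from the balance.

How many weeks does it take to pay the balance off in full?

8

Week 1: opening $22,006.77; interest $682.21 → $22,688.98; payment $682.21; balance $22,006.77
Week 2: opening $22,006.77; interest $682.21 → $22,688.98; payment $3,873.21; balance $18,815.77
Week 3: opening $18,815.77; interest $583.29 → $19,399.06; payment $3,873.21; balance $15,525.85
Week 4: opening $15,525.85; interest $481.30 → $16,007.15; payment $3,873.21; balance $12,133.94
Week 5: opening $12,133.94; interest $376.15 → $12,510.09; payment $3,873.21; balance $8,636.88
Week 6: opening $8,636.88; interest $267.74 → $8,904.62; payment $3,873.21; balance $5,031.41
Week 7: opening $5,031.41; interest $155.97 → $5,187.38; payment $3,873.21; balance $1,314.17
Week 8: opening $1,314.17; interest $40.74 → $1,354.91; payment $1,354.91; balance $0.00
Balance reaches $0.00 in week 8.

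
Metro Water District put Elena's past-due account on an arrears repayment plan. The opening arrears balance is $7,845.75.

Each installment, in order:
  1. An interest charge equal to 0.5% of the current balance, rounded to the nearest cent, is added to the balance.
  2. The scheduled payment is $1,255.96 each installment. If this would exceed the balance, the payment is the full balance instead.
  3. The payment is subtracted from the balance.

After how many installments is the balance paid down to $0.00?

# | Opening | Interest | Payment | End bal
1 | $7,845.75 | $39.23 | $1,255.96 | $6,629.02
2 | $6,629.02 | $33.15 | $1,255.96 | $5,406.21
3 | $5,406.21 | $27.03 | $1,255.96 | $4,177.28
4 | $4,177.28 | $20.89 | $1,255.96 | $2,942.21
5 | $2,942.21 | $14.71 | $1,255.96 | $1,700.96
6 | $1,700.96 | $8.50 | $1,255.96 | $453.50
7 | $453.50 | $2.27 | $455.77 | $0.00
Balance reaches $0.00 in installment 7.

7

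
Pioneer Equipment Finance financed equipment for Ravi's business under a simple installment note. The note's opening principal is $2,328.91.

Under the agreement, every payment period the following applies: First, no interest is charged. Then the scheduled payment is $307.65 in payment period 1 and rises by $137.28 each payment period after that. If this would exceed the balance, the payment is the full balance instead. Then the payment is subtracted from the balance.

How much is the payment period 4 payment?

Payment period 1: opening $2,328.91; payment $307.65; balance $2,021.26
Payment period 2: opening $2,021.26; payment $444.93; balance $1,576.33
Payment period 3: opening $1,576.33; payment $582.21; balance $994.12
Payment period 4: opening $994.12; payment $719.49; balance $274.63

$719.49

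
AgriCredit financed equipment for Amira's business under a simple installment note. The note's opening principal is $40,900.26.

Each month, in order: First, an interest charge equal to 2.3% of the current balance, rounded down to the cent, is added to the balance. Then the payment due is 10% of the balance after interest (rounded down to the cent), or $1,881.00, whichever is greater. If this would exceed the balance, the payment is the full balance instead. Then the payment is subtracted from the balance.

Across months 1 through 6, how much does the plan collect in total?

# | Opening | Interest | Payment | End bal
1 | $40,900.26 | $940.70 | $4,184.09 | $37,656.87
2 | $37,656.87 | $866.10 | $3,852.29 | $34,670.68
3 | $34,670.68 | $797.42 | $3,546.81 | $31,921.29
4 | $31,921.29 | $734.18 | $3,265.54 | $29,389.93
5 | $29,389.93 | $675.96 | $3,006.58 | $27,059.31
6 | $27,059.31 | $622.36 | $2,768.16 | $24,913.51
Total paid: $20,623.47

$20,623.47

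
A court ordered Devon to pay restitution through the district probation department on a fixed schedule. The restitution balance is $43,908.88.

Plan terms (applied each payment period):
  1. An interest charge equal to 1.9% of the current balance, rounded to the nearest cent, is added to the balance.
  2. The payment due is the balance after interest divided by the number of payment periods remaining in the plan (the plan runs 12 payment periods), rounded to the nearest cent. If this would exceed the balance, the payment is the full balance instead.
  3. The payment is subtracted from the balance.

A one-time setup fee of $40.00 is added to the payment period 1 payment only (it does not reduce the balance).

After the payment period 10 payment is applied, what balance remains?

$8,833.70

Payment period 1: $43,908.88 +$834.27 interest = $44,743.15; pay $3,728.60 (+ $40.00 fee) → $41,014.55
Payment period 2: $41,014.55 +$779.28 interest = $41,793.83; pay $3,799.44 → $37,994.39
Payment period 3: $37,994.39 +$721.89 interest = $38,716.28; pay $3,871.63 → $34,844.65
Payment period 4: $34,844.65 +$662.05 interest = $35,506.70; pay $3,945.19 → $31,561.51
Payment period 5: $31,561.51 +$599.67 interest = $32,161.18; pay $4,020.15 → $28,141.03
Payment period 6: $28,141.03 +$534.68 interest = $28,675.71; pay $4,096.53 → $24,579.18
Payment period 7: $24,579.18 +$467.00 interest = $25,046.18; pay $4,174.36 → $20,871.82
Payment period 8: $20,871.82 +$396.56 interest = $21,268.38; pay $4,253.68 → $17,014.70
Payment period 9: $17,014.70 +$323.28 interest = $17,337.98; pay $4,334.50 → $13,003.48
Payment period 10: $13,003.48 +$247.07 interest = $13,250.55; pay $4,416.85 → $8,833.70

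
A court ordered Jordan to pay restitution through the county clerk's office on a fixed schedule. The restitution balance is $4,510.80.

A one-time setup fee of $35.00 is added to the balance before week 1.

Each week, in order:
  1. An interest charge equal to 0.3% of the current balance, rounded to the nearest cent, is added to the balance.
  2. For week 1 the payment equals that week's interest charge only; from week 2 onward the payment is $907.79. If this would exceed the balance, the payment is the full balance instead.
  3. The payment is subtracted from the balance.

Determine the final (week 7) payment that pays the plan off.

# | Opening | Interest | Payment | End bal
1 | $4,545.80 | $13.64 | $13.64 | $4,545.80
2 | $4,545.80 | $13.64 | $907.79 | $3,651.65
3 | $3,651.65 | $10.95 | $907.79 | $2,754.81
4 | $2,754.81 | $8.26 | $907.79 | $1,855.28
5 | $1,855.28 | $5.57 | $907.79 | $953.06
6 | $953.06 | $2.86 | $907.79 | $48.13
7 | $48.13 | $0.14 | $48.27 | $0.00

$48.27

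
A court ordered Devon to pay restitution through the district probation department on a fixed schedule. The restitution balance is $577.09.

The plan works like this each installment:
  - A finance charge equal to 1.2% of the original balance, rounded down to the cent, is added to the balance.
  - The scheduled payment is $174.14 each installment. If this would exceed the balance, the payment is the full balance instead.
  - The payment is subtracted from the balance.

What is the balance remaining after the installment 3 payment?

Installment 1: opening $577.09; interest $6.92 → $584.01; payment $174.14; balance $409.87
Installment 2: opening $409.87; interest $6.92 → $416.79; payment $174.14; balance $242.65
Installment 3: opening $242.65; interest $6.92 → $249.57; payment $174.14; balance $75.43

$75.43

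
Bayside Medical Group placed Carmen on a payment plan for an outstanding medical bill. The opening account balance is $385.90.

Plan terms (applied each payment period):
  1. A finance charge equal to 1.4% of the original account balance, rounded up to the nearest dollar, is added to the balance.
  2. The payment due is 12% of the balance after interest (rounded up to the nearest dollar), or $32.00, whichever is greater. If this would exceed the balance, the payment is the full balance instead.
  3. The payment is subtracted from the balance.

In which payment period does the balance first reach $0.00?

14

Payment period 1: opening $385.90; interest $6.00 → $391.90; payment $48.00; balance $343.90
Payment period 2: opening $343.90; interest $6.00 → $349.90; payment $42.00; balance $307.90
Payment period 3: opening $307.90; interest $6.00 → $313.90; payment $38.00; balance $275.90
Payment period 4: opening $275.90; interest $6.00 → $281.90; payment $34.00; balance $247.90
Payment period 5: opening $247.90; interest $6.00 → $253.90; payment $32.00; balance $221.90
Payment period 6: opening $221.90; interest $6.00 → $227.90; payment $32.00; balance $195.90
Payment period 7: opening $195.90; interest $6.00 → $201.90; payment $32.00; balance $169.90
Payment period 8: opening $169.90; interest $6.00 → $175.90; payment $32.00; balance $143.90
Payment period 9: opening $143.90; interest $6.00 → $149.90; payment $32.00; balance $117.90
Payment period 10: opening $117.90; interest $6.00 → $123.90; payment $32.00; balance $91.90
Payment period 11: opening $91.90; interest $6.00 → $97.90; payment $32.00; balance $65.90
Payment period 12: opening $65.90; interest $6.00 → $71.90; payment $32.00; balance $39.90
Payment period 13: opening $39.90; interest $6.00 → $45.90; payment $32.00; balance $13.90
Payment period 14: opening $13.90; interest $6.00 → $19.90; payment $19.90; balance $0.00
Balance reaches $0.00 in payment period 14.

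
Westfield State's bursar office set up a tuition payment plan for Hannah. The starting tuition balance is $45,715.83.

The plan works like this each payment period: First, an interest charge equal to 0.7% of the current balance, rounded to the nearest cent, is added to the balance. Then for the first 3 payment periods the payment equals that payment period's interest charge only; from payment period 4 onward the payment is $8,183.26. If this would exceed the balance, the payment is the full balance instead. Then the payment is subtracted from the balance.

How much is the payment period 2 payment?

$320.01

Payment period 1: opening $45,715.83; interest $320.01 → $46,035.84; payment $320.01; balance $45,715.83
Payment period 2: opening $45,715.83; interest $320.01 → $46,035.84; payment $320.01; balance $45,715.83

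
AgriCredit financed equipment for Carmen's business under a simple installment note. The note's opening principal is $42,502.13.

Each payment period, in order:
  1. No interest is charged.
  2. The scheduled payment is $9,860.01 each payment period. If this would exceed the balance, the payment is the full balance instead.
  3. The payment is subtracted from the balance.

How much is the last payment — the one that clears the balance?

Payment period 1: opening $42,502.13; payment $9,860.01; balance $32,642.12
Payment period 2: opening $32,642.12; payment $9,860.01; balance $22,782.11
Payment period 3: opening $22,782.11; payment $9,860.01; balance $12,922.10
Payment period 4: opening $12,922.10; payment $9,860.01; balance $3,062.09
Payment period 5: opening $3,062.09; payment $3,062.09; balance $0.00

$3,062.09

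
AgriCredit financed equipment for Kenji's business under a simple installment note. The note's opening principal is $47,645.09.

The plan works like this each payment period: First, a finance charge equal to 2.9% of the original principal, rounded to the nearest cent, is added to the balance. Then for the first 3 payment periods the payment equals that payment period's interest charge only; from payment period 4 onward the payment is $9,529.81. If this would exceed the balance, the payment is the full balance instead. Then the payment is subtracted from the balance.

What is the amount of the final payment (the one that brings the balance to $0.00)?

$8,286.30

Payment period 1: $47,645.09 +$1,381.71 interest = $49,026.80; pay $1,381.71 → $47,645.09
Payment period 2: $47,645.09 +$1,381.71 interest = $49,026.80; pay $1,381.71 → $47,645.09
Payment period 3: $47,645.09 +$1,381.71 interest = $49,026.80; pay $1,381.71 → $47,645.09
Payment period 4: $47,645.09 +$1,381.71 interest = $49,026.80; pay $9,529.81 → $39,496.99
Payment period 5: $39,496.99 +$1,381.71 interest = $40,878.70; pay $9,529.81 → $31,348.89
Payment period 6: $31,348.89 +$1,381.71 interest = $32,730.60; pay $9,529.81 → $23,200.79
Payment period 7: $23,200.79 +$1,381.71 interest = $24,582.50; pay $9,529.81 → $15,052.69
Payment period 8: $15,052.69 +$1,381.71 interest = $16,434.40; pay $9,529.81 → $6,904.59
Payment period 9: $6,904.59 +$1,381.71 interest = $8,286.30; pay $8,286.30 → $0.00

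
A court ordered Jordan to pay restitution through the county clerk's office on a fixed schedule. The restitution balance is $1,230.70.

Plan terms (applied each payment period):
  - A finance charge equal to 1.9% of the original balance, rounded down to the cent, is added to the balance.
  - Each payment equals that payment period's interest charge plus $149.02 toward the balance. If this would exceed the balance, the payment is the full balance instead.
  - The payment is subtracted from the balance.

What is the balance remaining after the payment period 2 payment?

Payment period 1: opening $1,230.70; interest $23.38 → $1,254.08; payment $172.40; balance $1,081.68
Payment period 2: opening $1,081.68; interest $23.38 → $1,105.06; payment $172.40; balance $932.66

$932.66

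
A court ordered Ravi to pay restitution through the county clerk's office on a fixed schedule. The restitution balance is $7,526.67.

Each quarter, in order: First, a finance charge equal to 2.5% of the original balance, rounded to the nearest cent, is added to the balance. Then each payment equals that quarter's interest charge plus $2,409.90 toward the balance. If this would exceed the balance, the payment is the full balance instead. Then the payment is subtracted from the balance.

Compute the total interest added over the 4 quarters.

Quarter 1: $7,526.67 +$188.17 interest = $7,714.84; pay $2,598.07 → $5,116.77
Quarter 2: $5,116.77 +$188.17 interest = $5,304.94; pay $2,598.07 → $2,706.87
Quarter 3: $2,706.87 +$188.17 interest = $2,895.04; pay $2,598.07 → $296.97
Quarter 4: $296.97 +$188.17 interest = $485.14; pay $485.14 → $0.00
Total interest: $188.17 + $188.17 + $188.17 + $188.17 = $752.68

$752.68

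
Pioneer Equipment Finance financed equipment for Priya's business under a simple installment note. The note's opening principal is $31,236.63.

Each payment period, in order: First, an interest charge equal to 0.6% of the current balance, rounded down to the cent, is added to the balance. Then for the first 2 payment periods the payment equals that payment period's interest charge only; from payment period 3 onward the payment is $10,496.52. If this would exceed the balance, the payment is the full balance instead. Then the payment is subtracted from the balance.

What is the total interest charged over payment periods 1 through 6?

$751.86

# | Opening | Interest | Payment | End bal
1 | $31,236.63 | $187.41 | $187.41 | $31,236.63
2 | $31,236.63 | $187.41 | $187.41 | $31,236.63
3 | $31,236.63 | $187.41 | $10,496.52 | $20,927.52
4 | $20,927.52 | $125.56 | $10,496.52 | $10,556.56
5 | $10,556.56 | $63.33 | $10,496.52 | $123.37
6 | $123.37 | $0.74 | $124.11 | $0.00
Total interest: $187.41 + $187.41 + $187.41 + $125.56 + $63.33 + $0.74 = $751.86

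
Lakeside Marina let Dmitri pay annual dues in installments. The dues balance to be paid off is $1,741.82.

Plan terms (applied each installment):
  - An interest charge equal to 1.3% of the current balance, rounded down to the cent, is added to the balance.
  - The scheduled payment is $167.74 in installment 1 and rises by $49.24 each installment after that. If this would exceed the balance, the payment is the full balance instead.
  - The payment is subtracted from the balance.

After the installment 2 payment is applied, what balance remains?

$1,400.49

Installment 1: opening $1,741.82; interest $22.64 → $1,764.46; payment $167.74; balance $1,596.72
Installment 2: opening $1,596.72; interest $20.75 → $1,617.47; payment $216.98; balance $1,400.49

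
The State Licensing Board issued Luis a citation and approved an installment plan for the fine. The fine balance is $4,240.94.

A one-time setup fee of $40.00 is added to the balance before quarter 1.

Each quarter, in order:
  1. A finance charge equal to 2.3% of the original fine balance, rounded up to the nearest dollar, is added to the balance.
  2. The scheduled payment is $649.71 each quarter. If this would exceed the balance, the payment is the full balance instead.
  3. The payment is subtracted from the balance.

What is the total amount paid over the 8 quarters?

$5,064.94

# | Opening | Interest | Payment | End bal
1 | $4,280.94 | $98.00 | $649.71 | $3,729.23
2 | $3,729.23 | $98.00 | $649.71 | $3,177.52
3 | $3,177.52 | $98.00 | $649.71 | $2,625.81
4 | $2,625.81 | $98.00 | $649.71 | $2,074.10
5 | $2,074.10 | $98.00 | $649.71 | $1,522.39
6 | $1,522.39 | $98.00 | $649.71 | $970.68
7 | $970.68 | $98.00 | $649.71 | $418.97
8 | $418.97 | $98.00 | $516.97 | $0.00
Total paid: $5,064.94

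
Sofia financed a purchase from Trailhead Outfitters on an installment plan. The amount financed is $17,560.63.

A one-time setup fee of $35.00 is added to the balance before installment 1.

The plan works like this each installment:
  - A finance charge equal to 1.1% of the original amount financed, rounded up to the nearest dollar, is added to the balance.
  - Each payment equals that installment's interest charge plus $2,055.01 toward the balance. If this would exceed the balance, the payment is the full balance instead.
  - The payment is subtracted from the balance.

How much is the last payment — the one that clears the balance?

Installment 1: $17,595.63 +$194.00 interest = $17,789.63; pay $2,249.01 → $15,540.62
Installment 2: $15,540.62 +$194.00 interest = $15,734.62; pay $2,249.01 → $13,485.61
Installment 3: $13,485.61 +$194.00 interest = $13,679.61; pay $2,249.01 → $11,430.60
Installment 4: $11,430.60 +$194.00 interest = $11,624.60; pay $2,249.01 → $9,375.59
Installment 5: $9,375.59 +$194.00 interest = $9,569.59; pay $2,249.01 → $7,320.58
Installment 6: $7,320.58 +$194.00 interest = $7,514.58; pay $2,249.01 → $5,265.57
Installment 7: $5,265.57 +$194.00 interest = $5,459.57; pay $2,249.01 → $3,210.56
Installment 8: $3,210.56 +$194.00 interest = $3,404.56; pay $2,249.01 → $1,155.55
Installment 9: $1,155.55 +$194.00 interest = $1,349.55; pay $1,349.55 → $0.00

$1,349.55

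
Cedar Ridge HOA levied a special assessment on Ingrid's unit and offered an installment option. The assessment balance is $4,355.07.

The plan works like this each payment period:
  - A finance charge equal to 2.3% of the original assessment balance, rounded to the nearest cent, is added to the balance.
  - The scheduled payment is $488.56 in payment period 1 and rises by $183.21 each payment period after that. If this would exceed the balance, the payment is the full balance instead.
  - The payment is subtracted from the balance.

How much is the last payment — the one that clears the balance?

$681.19

Payment period 1: $4,355.07 +$100.17 interest = $4,455.24; pay $488.56 → $3,966.68
Payment period 2: $3,966.68 +$100.17 interest = $4,066.85; pay $671.77 → $3,395.08
Payment period 3: $3,395.08 +$100.17 interest = $3,495.25; pay $854.98 → $2,640.27
Payment period 4: $2,640.27 +$100.17 interest = $2,740.44; pay $1,038.19 → $1,702.25
Payment period 5: $1,702.25 +$100.17 interest = $1,802.42; pay $1,221.40 → $581.02
Payment period 6: $581.02 +$100.17 interest = $681.19; pay $681.19 → $0.00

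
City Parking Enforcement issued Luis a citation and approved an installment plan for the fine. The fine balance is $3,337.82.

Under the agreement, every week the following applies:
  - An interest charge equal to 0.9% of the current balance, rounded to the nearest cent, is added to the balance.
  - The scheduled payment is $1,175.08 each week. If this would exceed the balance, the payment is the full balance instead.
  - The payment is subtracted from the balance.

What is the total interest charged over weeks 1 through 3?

Week 1: opening $3,337.82; interest $30.04 → $3,367.86; payment $1,175.08; balance $2,192.78
Week 2: opening $2,192.78; interest $19.74 → $2,212.52; payment $1,175.08; balance $1,037.44
Week 3: opening $1,037.44; interest $9.34 → $1,046.78; payment $1,046.78; balance $0.00
Total interest: $30.04 + $19.74 + $9.34 = $59.12

$59.12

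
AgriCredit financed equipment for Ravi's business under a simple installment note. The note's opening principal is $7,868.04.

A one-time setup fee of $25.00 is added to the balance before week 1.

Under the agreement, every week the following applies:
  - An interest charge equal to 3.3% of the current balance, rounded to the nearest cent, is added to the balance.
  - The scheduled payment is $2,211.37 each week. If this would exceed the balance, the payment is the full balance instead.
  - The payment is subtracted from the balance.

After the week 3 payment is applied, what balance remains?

$1,845.08

# | Opening | Interest | Payment | End bal
1 | $7,893.04 | $260.47 | $2,211.37 | $5,942.14
2 | $5,942.14 | $196.09 | $2,211.37 | $3,926.86
3 | $3,926.86 | $129.59 | $2,211.37 | $1,845.08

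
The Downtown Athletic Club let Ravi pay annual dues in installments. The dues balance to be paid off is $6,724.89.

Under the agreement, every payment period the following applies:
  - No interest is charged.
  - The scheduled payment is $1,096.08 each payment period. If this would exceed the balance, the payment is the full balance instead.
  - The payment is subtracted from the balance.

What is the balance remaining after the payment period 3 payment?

$3,436.65

Payment period 1: opening $6,724.89; payment $1,096.08; balance $5,628.81
Payment period 2: opening $5,628.81; payment $1,096.08; balance $4,532.73
Payment period 3: opening $4,532.73; payment $1,096.08; balance $3,436.65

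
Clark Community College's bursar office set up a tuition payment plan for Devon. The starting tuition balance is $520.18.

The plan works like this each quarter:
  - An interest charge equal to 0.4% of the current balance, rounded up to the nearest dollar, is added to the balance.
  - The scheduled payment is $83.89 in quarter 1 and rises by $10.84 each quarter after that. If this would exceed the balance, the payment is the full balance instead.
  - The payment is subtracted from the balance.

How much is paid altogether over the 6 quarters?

$530.18

Quarter 1: opening $520.18; interest $3.00 → $523.18; payment $83.89; balance $439.29
Quarter 2: opening $439.29; interest $2.00 → $441.29; payment $94.73; balance $346.56
Quarter 3: opening $346.56; interest $2.00 → $348.56; payment $105.57; balance $242.99
Quarter 4: opening $242.99; interest $1.00 → $243.99; payment $116.41; balance $127.58
Quarter 5: opening $127.58; interest $1.00 → $128.58; payment $127.25; balance $1.33
Quarter 6: opening $1.33; interest $1.00 → $2.33; payment $2.33; balance $0.00
Total paid: $530.18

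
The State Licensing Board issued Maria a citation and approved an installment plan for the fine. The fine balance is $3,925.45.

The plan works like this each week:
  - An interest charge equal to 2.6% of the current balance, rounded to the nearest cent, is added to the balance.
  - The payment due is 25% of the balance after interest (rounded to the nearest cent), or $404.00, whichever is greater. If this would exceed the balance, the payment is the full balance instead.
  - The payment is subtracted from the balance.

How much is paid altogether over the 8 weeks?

$4,297.67

Week 1: opening $3,925.45; interest $102.06 → $4,027.51; payment $1,006.88; balance $3,020.63
Week 2: opening $3,020.63; interest $78.54 → $3,099.17; payment $774.79; balance $2,324.38
Week 3: opening $2,324.38; interest $60.43 → $2,384.81; payment $596.20; balance $1,788.61
Week 4: opening $1,788.61; interest $46.50 → $1,835.11; payment $458.78; balance $1,376.33
Week 5: opening $1,376.33; interest $35.78 → $1,412.11; payment $404.00; balance $1,008.11
Week 6: opening $1,008.11; interest $26.21 → $1,034.32; payment $404.00; balance $630.32
Week 7: opening $630.32; interest $16.39 → $646.71; payment $404.00; balance $242.71
Week 8: opening $242.71; interest $6.31 → $249.02; payment $249.02; balance $0.00
Total paid: $4,297.67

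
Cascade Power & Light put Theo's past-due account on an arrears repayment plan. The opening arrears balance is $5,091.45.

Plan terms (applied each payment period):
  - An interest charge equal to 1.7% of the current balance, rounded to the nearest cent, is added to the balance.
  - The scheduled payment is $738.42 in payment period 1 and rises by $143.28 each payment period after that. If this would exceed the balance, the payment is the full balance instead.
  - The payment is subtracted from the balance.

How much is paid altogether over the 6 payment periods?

Payment period 1: opening $5,091.45; interest $86.55 → $5,178.00; payment $738.42; balance $4,439.58
Payment period 2: opening $4,439.58; interest $75.47 → $4,515.05; payment $881.70; balance $3,633.35
Payment period 3: opening $3,633.35; interest $61.77 → $3,695.12; payment $1,024.98; balance $2,670.14
Payment period 4: opening $2,670.14; interest $45.39 → $2,715.53; payment $1,168.26; balance $1,547.27
Payment period 5: opening $1,547.27; interest $26.30 → $1,573.57; payment $1,311.54; balance $262.03
Payment period 6: opening $262.03; interest $4.45 → $266.48; payment $266.48; balance $0.00
Total paid: $5,391.38

$5,391.38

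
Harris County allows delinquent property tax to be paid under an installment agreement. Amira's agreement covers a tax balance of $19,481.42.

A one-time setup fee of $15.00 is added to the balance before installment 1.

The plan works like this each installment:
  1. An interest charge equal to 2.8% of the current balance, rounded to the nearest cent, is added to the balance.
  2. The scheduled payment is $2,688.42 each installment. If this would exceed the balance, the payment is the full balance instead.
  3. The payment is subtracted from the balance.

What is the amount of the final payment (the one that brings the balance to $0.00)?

$595.30

Installment 1: $19,496.42 +$545.90 interest = $20,042.32; pay $2,688.42 → $17,353.90
Installment 2: $17,353.90 +$485.91 interest = $17,839.81; pay $2,688.42 → $15,151.39
Installment 3: $15,151.39 +$424.24 interest = $15,575.63; pay $2,688.42 → $12,887.21
Installment 4: $12,887.21 +$360.84 interest = $13,248.05; pay $2,688.42 → $10,559.63
Installment 5: $10,559.63 +$295.67 interest = $10,855.30; pay $2,688.42 → $8,166.88
Installment 6: $8,166.88 +$228.67 interest = $8,395.55; pay $2,688.42 → $5,707.13
Installment 7: $5,707.13 +$159.80 interest = $5,866.93; pay $2,688.42 → $3,178.51
Installment 8: $3,178.51 +$89.00 interest = $3,267.51; pay $2,688.42 → $579.09
Installment 9: $579.09 +$16.21 interest = $595.30; pay $595.30 → $0.00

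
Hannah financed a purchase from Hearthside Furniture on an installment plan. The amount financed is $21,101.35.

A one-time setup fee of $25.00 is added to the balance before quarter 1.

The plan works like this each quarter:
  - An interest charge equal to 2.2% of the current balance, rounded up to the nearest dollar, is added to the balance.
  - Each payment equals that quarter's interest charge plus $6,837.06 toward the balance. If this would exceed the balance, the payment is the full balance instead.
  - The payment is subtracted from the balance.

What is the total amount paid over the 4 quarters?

Quarter 1: opening $21,126.35; interest $465.00 → $21,591.35; payment $7,302.06; balance $14,289.29
Quarter 2: opening $14,289.29; interest $315.00 → $14,604.29; payment $7,152.06; balance $7,452.23
Quarter 3: opening $7,452.23; interest $164.00 → $7,616.23; payment $7,001.06; balance $615.17
Quarter 4: opening $615.17; interest $14.00 → $629.17; payment $629.17; balance $0.00
Total paid: $22,084.35

$22,084.35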